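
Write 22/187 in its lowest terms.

2/17

22 = 2 × 11
187 = 11 × 17
gcd(22, 187) = 11.
Divide numerator and denominator by 11: 22/187 = 2/17.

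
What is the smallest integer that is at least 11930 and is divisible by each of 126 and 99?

The integer must be a common multiple of 126 and 99, so a multiple of their LCM.
126 = 2 × 3^2 × 7
99 = 3^2 × 11
LCM(126, 99) = 2 × 3^2 × 7 × 11 = 1386.
Smallest multiple of 1386 that is ≥ 11930: ⌈11930/1386⌉ × 1386 = 9 × 1386 = 12474.

12474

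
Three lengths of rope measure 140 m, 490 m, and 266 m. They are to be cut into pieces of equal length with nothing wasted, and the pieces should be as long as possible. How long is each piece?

14 m

Each piece length must divide every original length, so the longest possible is gcd(140, 490, 266).
140 = 2^2 × 5 × 7
490 = 2 × 5 × 7^2
266 = 2 × 7 × 19
gcd(140, 490, 266) = 2 × 7 = 14.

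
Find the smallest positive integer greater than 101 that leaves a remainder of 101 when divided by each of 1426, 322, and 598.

N − 101 must be a common multiple of 1426, 322, and 598.
1426 = 2 × 23 × 31
322 = 2 × 7 × 23
598 = 2 × 13 × 23
LCM(1426, 322, 598) = 2 × 7 × 13 × 23 × 31 = 129766.
Smallest N > 101 is LCM + 101 = 129766 + 101 = 129867.

129867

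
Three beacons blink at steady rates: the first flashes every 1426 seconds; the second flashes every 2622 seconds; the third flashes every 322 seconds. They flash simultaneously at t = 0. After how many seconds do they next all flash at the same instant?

568974 seconds

They coincide at every common multiple of the periods; the first is the LCM.
1426 = 2 × 23 × 31
2622 = 2 × 3 × 19 × 23
322 = 2 × 7 × 23
LCM(1426, 2622, 322) = 2 × 3 × 7 × 19 × 23 × 31 = 568974.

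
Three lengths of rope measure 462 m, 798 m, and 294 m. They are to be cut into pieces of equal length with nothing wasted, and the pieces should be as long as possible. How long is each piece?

42 m

The greatest length dividing all of 462, 798, and 294 is their gcd.
462 = 2 × 3 × 7 × 11
798 = 2 × 3 × 7 × 19
294 = 2 × 3 × 7^2
gcd(462, 798, 294) = 2 × 3 × 7 = 42.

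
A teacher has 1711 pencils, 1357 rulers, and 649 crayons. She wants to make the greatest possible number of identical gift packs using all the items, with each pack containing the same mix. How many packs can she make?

The pack count must divide each quantity, so the greatest is gcd(1711, 1357, 649).
1711 = 29 × 59
1357 = 23 × 59
649 = 11 × 59
gcd(1711, 1357, 649) = 59.

59 packs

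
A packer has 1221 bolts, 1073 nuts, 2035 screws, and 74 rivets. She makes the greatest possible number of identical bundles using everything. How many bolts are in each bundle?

33

Number of bundles = gcd(1221, 1073, 2035, 74).
1221 = 3 × 11 × 37
1073 = 29 × 37
2035 = 5 × 11 × 37
74 = 2 × 37
gcd(1221, 1073, 2035, 74) = 37.
bolts per bundle = 1221 / 37 = 33.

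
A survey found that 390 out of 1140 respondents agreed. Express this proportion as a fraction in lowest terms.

13/38

390 = 2 × 3 × 5 × 13
1140 = 2^2 × 3 × 5 × 19
gcd(390, 1140) = 2 × 3 × 5 = 30.
Divide numerator and denominator by 30: 390/1140 = 13/38.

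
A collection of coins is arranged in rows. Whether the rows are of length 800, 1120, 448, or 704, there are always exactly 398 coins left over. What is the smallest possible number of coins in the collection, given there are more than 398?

N − 398 must be a common multiple of 800, 1120, 448, and 704.
800 = 2^5 × 5^2
1120 = 2^5 × 5 × 7
448 = 2^6 × 7
704 = 2^6 × 11
LCM(800, 1120, 448, 704) = 2^6 × 5^2 × 7 × 11 = 123200.
Smallest N > 398 is LCM + 398 = 123200 + 398 = 123598.

123598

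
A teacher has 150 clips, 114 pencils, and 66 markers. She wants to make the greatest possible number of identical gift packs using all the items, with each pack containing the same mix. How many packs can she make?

6 packs

The pack count must divide each quantity, so the greatest is gcd(150, 114, 66).
150 = 2 × 3 × 5^2
114 = 2 × 3 × 19
66 = 2 × 3 × 11
gcd(150, 114, 66) = 2 × 3 = 6.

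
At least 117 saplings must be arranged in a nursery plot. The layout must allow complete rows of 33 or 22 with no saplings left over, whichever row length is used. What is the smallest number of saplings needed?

The number of saplings must be a common multiple of 33 and 22, so a multiple of their LCM.
33 = 3 × 11
22 = 2 × 11
LCM(33, 22) = 2 × 3 × 11 = 66.
Smallest multiple of 66 that is ≥ 117: ⌈117/66⌉ × 66 = 2 × 66 = 132.

132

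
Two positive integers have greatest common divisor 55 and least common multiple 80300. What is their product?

For any two positive integers, gcd × lcm = product = 55 × 80300 = 4416500.

4416500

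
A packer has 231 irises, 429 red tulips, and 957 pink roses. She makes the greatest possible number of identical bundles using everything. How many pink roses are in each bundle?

Number of bundles = gcd(231, 429, 957).
231 = 3 × 7 × 11
429 = 3 × 11 × 13
957 = 3 × 11 × 29
gcd(231, 429, 957) = 3 × 11 = 33.
pink roses per bundle = 957 / 33 = 29.

29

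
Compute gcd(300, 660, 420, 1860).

60

300 = 2^2 × 3 × 5^2
660 = 2^2 × 3 × 5 × 11
420 = 2^2 × 3 × 5 × 7
1860 = 2^2 × 3 × 5 × 31
gcd(300, 660, 420, 1860) = 2^2 × 3 × 5 = 60.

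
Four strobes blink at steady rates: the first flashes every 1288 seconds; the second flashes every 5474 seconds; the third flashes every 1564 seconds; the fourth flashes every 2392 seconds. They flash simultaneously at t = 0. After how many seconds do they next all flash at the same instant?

We need the least common multiple of the intervals.
1288 = 2^3 × 7 × 23
5474 = 2 × 7 × 17 × 23
1564 = 2^2 × 17 × 23
2392 = 2^3 × 13 × 23
LCM(1288, 5474, 1564, 2392) = 2^3 × 7 × 13 × 17 × 23 = 284648.

284648 seconds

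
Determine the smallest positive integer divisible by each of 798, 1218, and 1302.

798 = 2 × 3 × 7 × 19
1218 = 2 × 3 × 7 × 29
1302 = 2 × 3 × 7 × 31
LCM(798, 1218, 1302) = 2 × 3 × 7 × 19 × 29 × 31 = 717402.

717402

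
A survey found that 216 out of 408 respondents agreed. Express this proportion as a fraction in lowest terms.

9/17

216 = 2^3 × 3^3
408 = 2^3 × 3 × 17
gcd(216, 408) = 2^3 × 3 = 24.
Divide numerator and denominator by 24: 216/408 = 9/17.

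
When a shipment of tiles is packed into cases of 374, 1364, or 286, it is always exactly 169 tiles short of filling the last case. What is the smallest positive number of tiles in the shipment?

301275

Being 169 short of a full case of size k means N ≡ −169 (mod k), i.e. N + 169 is a multiple of each size.
374 = 2 × 11 × 17
1364 = 2^2 × 11 × 31
286 = 2 × 11 × 13
LCM(374, 1364, 286) = 2^2 × 11 × 13 × 17 × 31 = 301444.
Smallest positive N is 301444 − 169 = 301275.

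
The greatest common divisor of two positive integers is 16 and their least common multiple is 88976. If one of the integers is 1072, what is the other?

For two integers, gcd × lcm = product, so the other is (16 × 88976) / 1072 = 1423616 / 1072 = 1328.

1328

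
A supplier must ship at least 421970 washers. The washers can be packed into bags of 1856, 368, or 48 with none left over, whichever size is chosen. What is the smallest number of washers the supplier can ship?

512256

The number of washers must be a common multiple of 1856, 368, and 48, so a multiple of their LCM.
1856 = 2^6 × 29
368 = 2^4 × 23
48 = 2^4 × 3
LCM(1856, 368, 48) = 2^6 × 3 × 23 × 29 = 128064.
Smallest multiple of 128064 that is ≥ 421970: ⌈421970/128064⌉ × 128064 = 4 × 128064 = 512256.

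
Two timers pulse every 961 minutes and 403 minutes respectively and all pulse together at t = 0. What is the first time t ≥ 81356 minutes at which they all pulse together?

Joint pulses occur at multiples of LCM(961, 403).
961 = 31^2
403 = 13 × 31
LCM(961, 403) = 13 × 31^2 = 12493.
Smallest multiple of 12493 that is ≥ 81356: ⌈81356/12493⌉ × 12493 = 7 × 12493 = 87451.

87451 minutes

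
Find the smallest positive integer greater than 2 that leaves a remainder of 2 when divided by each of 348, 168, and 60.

N − 2 must be a common multiple of 348, 168, and 60.
348 = 2^2 × 3 × 29
168 = 2^3 × 3 × 7
60 = 2^2 × 3 × 5
LCM(348, 168, 60) = 2^3 × 3 × 5 × 7 × 29 = 24360.
Smallest N > 2 is LCM + 2 = 24360 + 2 = 24362.

24362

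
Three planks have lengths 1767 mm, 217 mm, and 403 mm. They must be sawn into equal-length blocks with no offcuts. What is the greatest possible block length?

This is the greatest common divisor of 1767, 217, and 403.
1767 = 3 × 19 × 31
217 = 7 × 31
403 = 13 × 31
gcd(1767, 217, 403) = 31.

31 mm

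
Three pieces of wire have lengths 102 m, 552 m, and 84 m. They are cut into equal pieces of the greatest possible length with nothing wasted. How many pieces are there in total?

Piece length = gcd(102, 552, 84).
102 = 2 × 3 × 17
552 = 2^3 × 3 × 23
84 = 2^2 × 3 × 7
gcd(102, 552, 84) = 2 × 3 = 6.
Total pieces = 102/6 + 552/6 + 84/6 = 17 + 92 + 14 = 123.

123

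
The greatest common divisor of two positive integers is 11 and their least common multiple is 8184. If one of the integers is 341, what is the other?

264

For two integers, gcd × lcm = product, so the other is (11 × 8184) / 341 = 90024 / 341 = 264.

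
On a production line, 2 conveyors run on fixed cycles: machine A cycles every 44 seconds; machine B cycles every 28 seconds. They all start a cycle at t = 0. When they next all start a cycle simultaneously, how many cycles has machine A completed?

They are all back at their starting positions together after one LCM of the periods.
44 = 2^2 × 11
28 = 2^2 × 7
LCM(44, 28) = 2^2 × 7 × 11 = 308.
Cycles for period 44: 308 / 44 = 7.

7 cycles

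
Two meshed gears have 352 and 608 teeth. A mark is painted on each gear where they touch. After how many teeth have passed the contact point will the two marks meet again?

6688 teeth

The first simultaneous occurrence is after LCM of the individual periods.
352 = 2^5 × 11
608 = 2^5 × 19
LCM(352, 608) = 2^5 × 11 × 19 = 6688.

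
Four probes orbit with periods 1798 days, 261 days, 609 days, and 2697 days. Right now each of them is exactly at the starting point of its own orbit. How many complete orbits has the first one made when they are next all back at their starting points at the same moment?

All finish a whole number of cycles simultaneously at t = LCM of the periods.
1798 = 2 × 29 × 31
261 = 3^2 × 29
609 = 3 × 7 × 29
2697 = 3 × 29 × 31
LCM(1798, 261, 609, 2697) = 2 × 3^2 × 7 × 29 × 31 = 113274.
Orbits for period 1798: 113274 / 1798 = 63.

63 orbits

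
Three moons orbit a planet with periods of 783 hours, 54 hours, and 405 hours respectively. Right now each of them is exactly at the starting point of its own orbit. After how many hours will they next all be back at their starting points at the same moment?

23490 hours

The first simultaneous occurrence is after LCM of the individual periods.
783 = 3^3 × 29
54 = 2 × 3^3
405 = 3^4 × 5
LCM(783, 54, 405) = 2 × 3^4 × 5 × 29 = 23490.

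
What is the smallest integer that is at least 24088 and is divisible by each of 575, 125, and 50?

28750

The integer must be a common multiple of 575, 125, and 50, so a multiple of their LCM.
575 = 5^2 × 23
125 = 5^3
50 = 2 × 5^2
LCM(575, 125, 50) = 2 × 5^3 × 23 = 5750.
Smallest multiple of 5750 that is ≥ 24088: ⌈24088/5750⌉ × 5750 = 5 × 5750 = 28750.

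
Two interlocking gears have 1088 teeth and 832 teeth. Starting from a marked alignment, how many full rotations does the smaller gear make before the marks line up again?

The first common completion time is the LCM of the periods.
1088 = 2^6 × 17
832 = 2^6 × 13
LCM(1088, 832) = 2^6 × 13 × 17 = 14144.
Rotations for period 832: 14144 / 832 = 17.

17 rotations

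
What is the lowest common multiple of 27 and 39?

27 = 3^3
39 = 3 × 13
LCM(27, 39) = 3^3 × 13 = 351.

351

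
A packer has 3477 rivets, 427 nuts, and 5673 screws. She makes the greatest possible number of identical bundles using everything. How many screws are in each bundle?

Number of bundles = gcd(3477, 427, 5673).
3477 = 3 × 19 × 61
427 = 7 × 61
5673 = 3 × 31 × 61
gcd(3477, 427, 5673) = 61.
screws per bundle = 5673 / 61 = 93.

93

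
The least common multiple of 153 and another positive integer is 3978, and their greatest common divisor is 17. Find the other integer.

gcd × lcm = product of the two integers, so the other integer is (17 × 3978) / 153 = 442.

442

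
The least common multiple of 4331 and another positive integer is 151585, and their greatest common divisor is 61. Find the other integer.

gcd × lcm = product of the two integers, so the other integer is (61 × 151585) / 4331 = 2135.

2135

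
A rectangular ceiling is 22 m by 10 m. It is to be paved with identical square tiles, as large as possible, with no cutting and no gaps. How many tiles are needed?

Tile side = gcd(22, 10).
22 = 2 × 11
10 = 2 × 5
gcd(22, 10) = 2.
Tiles: (22/2) × (10/2) = 11 × 5 = 55.

55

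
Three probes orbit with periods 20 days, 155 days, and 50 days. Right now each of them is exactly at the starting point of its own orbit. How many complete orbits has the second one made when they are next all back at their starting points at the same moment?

All finish a whole number of cycles simultaneously at t = LCM of the periods.
20 = 2^2 × 5
155 = 5 × 31
50 = 2 × 5^2
LCM(20, 155, 50) = 2^2 × 5^2 × 31 = 3100.
Orbits for period 155: 3100 / 155 = 20.

20 orbits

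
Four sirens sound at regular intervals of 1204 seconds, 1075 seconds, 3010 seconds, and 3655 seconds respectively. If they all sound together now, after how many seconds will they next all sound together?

511700 seconds

They coincide at every common multiple of the periods; the first is the LCM.
1204 = 2^2 × 7 × 43
1075 = 5^2 × 43
3010 = 2 × 5 × 7 × 43
3655 = 5 × 17 × 43
LCM(1204, 1075, 3010, 3655) = 2^2 × 5^2 × 7 × 17 × 43 = 511700.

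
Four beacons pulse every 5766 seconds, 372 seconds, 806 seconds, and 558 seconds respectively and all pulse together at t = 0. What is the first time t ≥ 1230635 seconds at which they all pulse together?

Joint pulses occur at multiples of LCM(5766, 372, 806, 558).
5766 = 2 × 3 × 31^2
372 = 2^2 × 3 × 31
806 = 2 × 13 × 31
558 = 2 × 3^2 × 31
LCM(5766, 372, 806, 558) = 2^2 × 3^2 × 13 × 31^2 = 449748.
Smallest multiple of 449748 that is ≥ 1230635: ⌈1230635/449748⌉ × 449748 = 3 × 449748 = 1349244.

1349244 seconds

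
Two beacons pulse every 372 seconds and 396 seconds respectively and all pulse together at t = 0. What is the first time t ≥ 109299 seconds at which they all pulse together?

110484 seconds

Joint pulses occur at multiples of LCM(372, 396).
372 = 2^2 × 3 × 31
396 = 2^2 × 3^2 × 11
LCM(372, 396) = 2^2 × 3^2 × 11 × 31 = 12276.
Smallest multiple of 12276 that is ≥ 109299: ⌈109299/12276⌉ × 12276 = 9 × 12276 = 110484.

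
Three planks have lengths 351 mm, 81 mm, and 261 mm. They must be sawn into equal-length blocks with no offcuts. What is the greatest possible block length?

The block length must divide every plank, so the greatest is gcd(351, 81, 261).
351 = 3^3 × 13
81 = 3^4
261 = 3^2 × 29
gcd(351, 81, 261) = 3^2 = 9.

9 mm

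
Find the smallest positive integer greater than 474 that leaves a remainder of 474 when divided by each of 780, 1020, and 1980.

N − 474 must be a common multiple of 780, 1020, and 1980.
780 = 2^2 × 3 × 5 × 13
1020 = 2^2 × 3 × 5 × 17
1980 = 2^2 × 3^2 × 5 × 11
LCM(780, 1020, 1980) = 2^2 × 3^2 × 5 × 11 × 13 × 17 = 437580.
Smallest N > 474 is LCM + 474 = 437580 + 474 = 438054.

438054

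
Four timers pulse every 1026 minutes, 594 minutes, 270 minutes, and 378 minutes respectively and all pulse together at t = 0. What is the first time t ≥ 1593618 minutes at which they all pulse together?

1975050 minutes

Joint pulses occur at multiples of LCM(1026, 594, 270, 378).
1026 = 2 × 3^3 × 19
594 = 2 × 3^3 × 11
270 = 2 × 3^3 × 5
378 = 2 × 3^3 × 7
LCM(1026, 594, 270, 378) = 2 × 3^3 × 5 × 7 × 11 × 19 = 395010.
Smallest multiple of 395010 that is ≥ 1593618: ⌈1593618/395010⌉ × 395010 = 5 × 395010 = 1975050.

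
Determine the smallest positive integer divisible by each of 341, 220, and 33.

20460

341 = 11 × 31
220 = 2^2 × 5 × 11
33 = 3 × 11
LCM(341, 220, 33) = 2^2 × 3 × 5 × 11 × 31 = 20460.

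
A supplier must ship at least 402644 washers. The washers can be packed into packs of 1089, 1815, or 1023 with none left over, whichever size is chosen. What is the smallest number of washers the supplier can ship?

506385

The number of washers must be a common multiple of 1089, 1815, and 1023, so a multiple of their LCM.
1089 = 3^2 × 11^2
1815 = 3 × 5 × 11^2
1023 = 3 × 11 × 31
LCM(1089, 1815, 1023) = 3^2 × 5 × 11^2 × 31 = 168795.
Smallest multiple of 168795 that is ≥ 402644: ⌈402644/168795⌉ × 168795 = 3 × 168795 = 506385.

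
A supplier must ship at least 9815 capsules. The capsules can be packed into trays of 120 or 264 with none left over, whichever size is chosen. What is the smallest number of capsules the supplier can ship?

The number of capsules must be a common multiple of 120 and 264, so a multiple of their LCM.
120 = 2^3 × 3 × 5
264 = 2^3 × 3 × 11
LCM(120, 264) = 2^3 × 3 × 5 × 11 = 1320.
Smallest multiple of 1320 that is ≥ 9815: ⌈9815/1320⌉ × 1320 = 8 × 1320 = 10560.

10560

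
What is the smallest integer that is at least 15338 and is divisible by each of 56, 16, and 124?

17360

The integer must be a common multiple of 56, 16, and 124, so a multiple of their LCM.
56 = 2^3 × 7
16 = 2^4
124 = 2^2 × 31
LCM(56, 16, 124) = 2^4 × 7 × 31 = 3472.
Smallest multiple of 3472 that is ≥ 15338: ⌈15338/3472⌉ × 3472 = 5 × 3472 = 17360.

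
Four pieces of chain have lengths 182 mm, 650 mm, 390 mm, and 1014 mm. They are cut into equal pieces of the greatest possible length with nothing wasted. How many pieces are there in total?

86

Piece length = gcd(182, 650, 390, 1014).
182 = 2 × 7 × 13
650 = 2 × 5^2 × 13
390 = 2 × 3 × 5 × 13
1014 = 2 × 3 × 13^2
gcd(182, 650, 390, 1014) = 2 × 13 = 26.
Total pieces = 182/26 + 650/26 + 390/26 + 1014/26 = 7 + 25 + 15 + 39 = 86.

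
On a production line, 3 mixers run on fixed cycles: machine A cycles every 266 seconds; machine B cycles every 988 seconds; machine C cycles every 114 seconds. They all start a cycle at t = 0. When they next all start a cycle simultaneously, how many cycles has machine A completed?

78 cycles

All finish a whole number of cycles simultaneously at t = LCM of the periods.
266 = 2 × 7 × 19
988 = 2^2 × 13 × 19
114 = 2 × 3 × 19
LCM(266, 988, 114) = 2^2 × 3 × 7 × 13 × 19 = 20748.
Cycles for period 266: 20748 / 266 = 78.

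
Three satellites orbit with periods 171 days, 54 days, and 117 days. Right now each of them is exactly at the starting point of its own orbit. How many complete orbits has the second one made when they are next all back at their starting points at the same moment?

They are all back at their starting positions together after one LCM of the periods.
171 = 3^2 × 19
54 = 2 × 3^3
117 = 3^2 × 13
LCM(171, 54, 117) = 2 × 3^3 × 13 × 19 = 13338.
Orbits for period 54: 13338 / 54 = 247.

247 orbits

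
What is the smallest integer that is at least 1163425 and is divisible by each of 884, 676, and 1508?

The integer must be a common multiple of 884, 676, and 1508, so a multiple of their LCM.
884 = 2^2 × 13 × 17
676 = 2^2 × 13^2
1508 = 2^2 × 13 × 29
LCM(884, 676, 1508) = 2^2 × 13^2 × 17 × 29 = 333268.
Smallest multiple of 333268 that is ≥ 1163425: ⌈1163425/333268⌉ × 333268 = 4 × 333268 = 1333072.

1333072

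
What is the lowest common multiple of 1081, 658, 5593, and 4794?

1081 = 23 × 47
658 = 2 × 7 × 47
5593 = 7 × 17 × 47
4794 = 2 × 3 × 17 × 47
LCM(1081, 658, 5593, 4794) = 2 × 3 × 7 × 17 × 23 × 47 = 771834.

771834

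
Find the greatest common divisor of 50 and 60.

50 = 2 × 5^2
60 = 2^2 × 3 × 5
gcd(50, 60) = 2 × 5 = 10.

10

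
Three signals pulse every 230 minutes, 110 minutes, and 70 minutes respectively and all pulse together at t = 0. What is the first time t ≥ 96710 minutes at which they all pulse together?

106260 minutes

Joint pulses occur at multiples of LCM(230, 110, 70).
230 = 2 × 5 × 23
110 = 2 × 5 × 11
70 = 2 × 5 × 7
LCM(230, 110, 70) = 2 × 5 × 7 × 11 × 23 = 17710.
Smallest multiple of 17710 that is ≥ 96710: ⌈96710/17710⌉ × 17710 = 6 × 17710 = 106260.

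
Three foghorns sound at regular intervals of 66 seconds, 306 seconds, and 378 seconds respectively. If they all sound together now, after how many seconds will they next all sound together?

70686 seconds

They coincide at every common multiple of the periods; the first is the LCM.
66 = 2 × 3 × 11
306 = 2 × 3^2 × 17
378 = 2 × 3^3 × 7
LCM(66, 306, 378) = 2 × 3^3 × 7 × 11 × 17 = 70686.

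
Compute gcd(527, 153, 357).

527 = 17 × 31
153 = 3^2 × 17
357 = 3 × 7 × 17
gcd(527, 153, 357) = 17.

17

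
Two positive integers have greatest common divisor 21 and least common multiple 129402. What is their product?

2717442

For any two positive integers, gcd × lcm = product = 21 × 129402 = 2717442.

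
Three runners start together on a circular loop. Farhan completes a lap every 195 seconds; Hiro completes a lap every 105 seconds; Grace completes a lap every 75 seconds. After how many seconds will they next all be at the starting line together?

We need the least common multiple of the intervals.
195 = 3 × 5 × 13
105 = 3 × 5 × 7
75 = 3 × 5^2
LCM(195, 105, 75) = 3 × 5^2 × 7 × 13 = 6825.

6825 seconds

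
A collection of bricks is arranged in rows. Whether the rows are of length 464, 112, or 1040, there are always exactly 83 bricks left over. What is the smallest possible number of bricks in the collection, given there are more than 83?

211203

N − 83 must be a common multiple of 464, 112, and 1040.
464 = 2^4 × 29
112 = 2^4 × 7
1040 = 2^4 × 5 × 13
LCM(464, 112, 1040) = 2^4 × 5 × 7 × 13 × 29 = 211120.
Smallest N > 83 is LCM + 83 = 211120 + 83 = 211203.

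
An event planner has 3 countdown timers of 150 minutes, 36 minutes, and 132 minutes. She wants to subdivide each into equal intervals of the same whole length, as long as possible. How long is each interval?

6 minutes

The interval must divide each timer length; the longest such is the gcd.
150 = 2 × 3 × 5^2
36 = 2^2 × 3^2
132 = 2^2 × 3 × 11
gcd(150, 36, 132) = 2 × 3 = 6.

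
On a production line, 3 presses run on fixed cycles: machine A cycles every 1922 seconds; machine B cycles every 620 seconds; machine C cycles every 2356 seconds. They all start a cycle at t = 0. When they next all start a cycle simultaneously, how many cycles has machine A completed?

190 cycles

All finish a whole number of cycles simultaneously at t = LCM of the periods.
1922 = 2 × 31^2
620 = 2^2 × 5 × 31
2356 = 2^2 × 19 × 31
LCM(1922, 620, 2356) = 2^2 × 5 × 19 × 31^2 = 365180.
Cycles for period 1922: 365180 / 1922 = 190.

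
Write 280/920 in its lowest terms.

7/23

280 = 2^3 × 5 × 7
920 = 2^3 × 5 × 23
gcd(280, 920) = 2^3 × 5 = 40.
Divide numerator and denominator by 40: 280/920 = 7/23.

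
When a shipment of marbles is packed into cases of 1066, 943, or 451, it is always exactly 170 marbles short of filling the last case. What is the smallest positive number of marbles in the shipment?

Being 170 short of a full case of size k means N ≡ −170 (mod k), i.e. N + 170 is a multiple of each size.
1066 = 2 × 13 × 41
943 = 23 × 41
451 = 11 × 41
LCM(1066, 943, 451) = 2 × 11 × 13 × 23 × 41 = 269698.
Smallest positive N is 269698 − 170 = 269528.

269528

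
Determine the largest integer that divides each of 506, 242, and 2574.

22

506 = 2 × 11 × 23
242 = 2 × 11^2
2574 = 2 × 3^2 × 11 × 13
gcd(506, 242, 2574) = 2 × 11 = 22.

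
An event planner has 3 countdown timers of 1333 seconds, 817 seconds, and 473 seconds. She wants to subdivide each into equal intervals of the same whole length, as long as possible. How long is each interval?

43 seconds

The interval must divide each timer length; the longest such is the gcd.
1333 = 31 × 43
817 = 19 × 43
473 = 11 × 43
gcd(1333, 817, 473) = 43.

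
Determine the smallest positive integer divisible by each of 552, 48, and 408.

18768

552 = 2^3 × 3 × 23
48 = 2^4 × 3
408 = 2^3 × 3 × 17
LCM(552, 48, 408) = 2^4 × 3 × 17 × 23 = 18768.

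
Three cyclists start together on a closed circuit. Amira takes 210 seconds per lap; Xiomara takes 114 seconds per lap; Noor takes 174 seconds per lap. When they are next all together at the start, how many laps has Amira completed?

The first common completion time is the LCM of the periods.
210 = 2 × 3 × 5 × 7
114 = 2 × 3 × 19
174 = 2 × 3 × 29
LCM(210, 114, 174) = 2 × 3 × 5 × 7 × 19 × 29 = 115710.
Laps for period 210: 115710 / 210 = 551.

551 laps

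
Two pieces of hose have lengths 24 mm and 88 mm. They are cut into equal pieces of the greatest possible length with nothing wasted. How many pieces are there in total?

Piece length = gcd(24, 88).
24 = 2^3 × 3
88 = 2^3 × 11
gcd(24, 88) = 2^3 = 8.
Total pieces = 24/8 + 88/8 = 3 + 11 = 14.

14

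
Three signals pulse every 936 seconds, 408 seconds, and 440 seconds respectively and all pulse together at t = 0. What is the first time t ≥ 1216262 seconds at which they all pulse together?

1750320 seconds

Joint pulses occur at multiples of LCM(936, 408, 440).
936 = 2^3 × 3^2 × 13
408 = 2^3 × 3 × 17
440 = 2^3 × 5 × 11
LCM(936, 408, 440) = 2^3 × 3^2 × 5 × 11 × 13 × 17 = 875160.
Smallest multiple of 875160 that is ≥ 1216262: ⌈1216262/875160⌉ × 875160 = 2 × 875160 = 1750320.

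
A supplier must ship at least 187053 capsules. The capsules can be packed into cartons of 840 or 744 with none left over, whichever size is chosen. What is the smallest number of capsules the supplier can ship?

The number of capsules must be a common multiple of 840 and 744, so a multiple of their LCM.
840 = 2^3 × 3 × 5 × 7
744 = 2^3 × 3 × 31
LCM(840, 744) = 2^3 × 3 × 5 × 7 × 31 = 26040.
Smallest multiple of 26040 that is ≥ 187053: ⌈187053/26040⌉ × 26040 = 8 × 26040 = 208320.

208320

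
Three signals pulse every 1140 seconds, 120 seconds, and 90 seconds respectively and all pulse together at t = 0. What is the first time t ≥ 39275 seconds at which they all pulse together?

Joint pulses occur at multiples of LCM(1140, 120, 90).
1140 = 2^2 × 3 × 5 × 19
120 = 2^3 × 3 × 5
90 = 2 × 3^2 × 5
LCM(1140, 120, 90) = 2^3 × 3^2 × 5 × 19 = 6840.
Smallest multiple of 6840 that is ≥ 39275: ⌈39275/6840⌉ × 6840 = 6 × 6840 = 41040.

41040 seconds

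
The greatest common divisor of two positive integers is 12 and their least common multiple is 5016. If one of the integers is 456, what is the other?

For two integers, gcd × lcm = product, so the other is (12 × 5016) / 456 = 60192 / 456 = 132.

132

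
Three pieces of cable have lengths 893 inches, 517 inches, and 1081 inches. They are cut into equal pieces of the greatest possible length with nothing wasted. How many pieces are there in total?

53

Piece length = gcd(893, 517, 1081).
893 = 19 × 47
517 = 11 × 47
1081 = 23 × 47
gcd(893, 517, 1081) = 47.
Total pieces = 893/47 + 517/47 + 1081/47 = 19 + 11 + 23 = 53.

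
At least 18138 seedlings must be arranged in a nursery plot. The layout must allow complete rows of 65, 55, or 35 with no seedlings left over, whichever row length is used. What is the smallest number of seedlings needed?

20020

The number of seedlings must be a common multiple of 65, 55, and 35, so a multiple of their LCM.
65 = 5 × 13
55 = 5 × 11
35 = 5 × 7
LCM(65, 55, 35) = 5 × 7 × 11 × 13 = 5005.
Smallest multiple of 5005 that is ≥ 18138: ⌈18138/5005⌉ × 5005 = 4 × 5005 = 20020.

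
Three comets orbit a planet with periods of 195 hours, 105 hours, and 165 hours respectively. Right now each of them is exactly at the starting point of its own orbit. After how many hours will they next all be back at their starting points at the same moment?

We need the least common multiple of the intervals.
195 = 3 × 5 × 13
105 = 3 × 5 × 7
165 = 3 × 5 × 11
LCM(195, 105, 165) = 3 × 5 × 7 × 11 × 13 = 15015.

15015 hours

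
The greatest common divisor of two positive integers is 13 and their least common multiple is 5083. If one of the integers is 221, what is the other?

For two integers, gcd × lcm = product, so the other is (13 × 5083) / 221 = 66079 / 221 = 299.

299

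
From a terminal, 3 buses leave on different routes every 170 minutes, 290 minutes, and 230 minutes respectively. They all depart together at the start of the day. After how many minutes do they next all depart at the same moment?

113390 minutes

They coincide at every common multiple of the periods; the first is the LCM.
170 = 2 × 5 × 17
290 = 2 × 5 × 29
230 = 2 × 5 × 23
LCM(170, 290, 230) = 2 × 5 × 17 × 23 × 29 = 113390.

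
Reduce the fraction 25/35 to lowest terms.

25 = 5^2
35 = 5 × 7
gcd(25, 35) = 5.
Divide numerator and denominator by 5: 25/35 = 5/7.

5/7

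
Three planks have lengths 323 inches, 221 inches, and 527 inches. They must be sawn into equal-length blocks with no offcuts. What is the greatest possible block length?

The block length must divide every plank, so the greatest is gcd(323, 221, 527).
323 = 17 × 19
221 = 13 × 17
527 = 17 × 31
gcd(323, 221, 527) = 17.

17 inches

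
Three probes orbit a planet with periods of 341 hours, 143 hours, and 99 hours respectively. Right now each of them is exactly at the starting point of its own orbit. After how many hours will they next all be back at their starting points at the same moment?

39897 hours

We need the least common multiple of the intervals.
341 = 11 × 31
143 = 11 × 13
99 = 3^2 × 11
LCM(341, 143, 99) = 3^2 × 11 × 13 × 31 = 39897.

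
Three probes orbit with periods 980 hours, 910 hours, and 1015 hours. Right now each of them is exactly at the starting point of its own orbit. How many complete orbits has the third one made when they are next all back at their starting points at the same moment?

All finish a whole number of cycles simultaneously at t = LCM of the periods.
980 = 2^2 × 5 × 7^2
910 = 2 × 5 × 7 × 13
1015 = 5 × 7 × 29
LCM(980, 910, 1015) = 2^2 × 5 × 7^2 × 13 × 29 = 369460.
Orbits for period 1015: 369460 / 1015 = 364.

364 orbits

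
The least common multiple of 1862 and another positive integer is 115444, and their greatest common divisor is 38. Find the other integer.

gcd × lcm = product of the two integers, so the other integer is (38 × 115444) / 1862 = 2356.

2356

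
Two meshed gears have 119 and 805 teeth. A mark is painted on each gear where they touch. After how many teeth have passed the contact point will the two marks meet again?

13685 teeth

They coincide at every common multiple of the periods; the first is the LCM.
119 = 7 × 17
805 = 5 × 7 × 23
LCM(119, 805) = 5 × 7 × 17 × 23 = 13685.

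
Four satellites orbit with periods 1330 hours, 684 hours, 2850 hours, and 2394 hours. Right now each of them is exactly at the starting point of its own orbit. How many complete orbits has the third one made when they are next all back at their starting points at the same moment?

All finish a whole number of cycles simultaneously at t = LCM of the periods.
1330 = 2 × 5 × 7 × 19
684 = 2^2 × 3^2 × 19
2850 = 2 × 3 × 5^2 × 19
2394 = 2 × 3^2 × 7 × 19
LCM(1330, 684, 2850, 2394) = 2^2 × 3^2 × 5^2 × 7 × 19 = 119700.
Orbits for period 2850: 119700 / 2850 = 42.

42 orbits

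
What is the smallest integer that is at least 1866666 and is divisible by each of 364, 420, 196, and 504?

2063880

The integer must be a common multiple of 364, 420, 196, and 504, so a multiple of their LCM.
364 = 2^2 × 7 × 13
420 = 2^2 × 3 × 5 × 7
196 = 2^2 × 7^2
504 = 2^3 × 3^2 × 7
LCM(364, 420, 196, 504) = 2^3 × 3^2 × 5 × 7^2 × 13 = 229320.
Smallest multiple of 229320 that is ≥ 1866666: ⌈1866666/229320⌉ × 229320 = 9 × 229320 = 2063880.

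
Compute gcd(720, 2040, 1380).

60

720 = 2^4 × 3^2 × 5
2040 = 2^3 × 3 × 5 × 17
1380 = 2^2 × 3 × 5 × 23
gcd(720, 2040, 1380) = 2^2 × 3 × 5 = 60.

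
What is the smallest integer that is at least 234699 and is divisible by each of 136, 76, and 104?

The integer must be a common multiple of 136, 76, and 104, so a multiple of their LCM.
136 = 2^3 × 17
76 = 2^2 × 19
104 = 2^3 × 13
LCM(136, 76, 104) = 2^3 × 13 × 17 × 19 = 33592.
Smallest multiple of 33592 that is ≥ 234699: ⌈234699/33592⌉ × 33592 = 7 × 33592 = 235144.

235144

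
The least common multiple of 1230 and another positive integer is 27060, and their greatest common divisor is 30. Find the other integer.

gcd × lcm = product of the two integers, so the other integer is (30 × 27060) / 1230 = 660.

660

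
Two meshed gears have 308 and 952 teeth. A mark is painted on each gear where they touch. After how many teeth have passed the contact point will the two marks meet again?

We need the least common multiple of the intervals.
308 = 2^2 × 7 × 11
952 = 2^3 × 7 × 17
LCM(308, 952) = 2^3 × 7 × 11 × 17 = 10472.

10472 teeth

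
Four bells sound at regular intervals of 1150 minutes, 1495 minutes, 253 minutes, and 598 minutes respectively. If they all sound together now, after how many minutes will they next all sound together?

The first simultaneous occurrence is after LCM of the individual periods.
1150 = 2 × 5^2 × 23
1495 = 5 × 13 × 23
253 = 11 × 23
598 = 2 × 13 × 23
LCM(1150, 1495, 253, 598) = 2 × 5^2 × 11 × 13 × 23 = 164450.

164450 minutes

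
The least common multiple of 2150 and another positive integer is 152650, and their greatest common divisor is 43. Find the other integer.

3053

gcd × lcm = product of the two integers, so the other integer is (43 × 152650) / 2150 = 3053.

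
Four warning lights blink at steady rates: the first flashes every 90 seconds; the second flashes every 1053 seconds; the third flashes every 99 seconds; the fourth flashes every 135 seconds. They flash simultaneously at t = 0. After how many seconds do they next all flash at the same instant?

115830 seconds

We need the least common multiple of the intervals.
90 = 2 × 3^2 × 5
1053 = 3^4 × 13
99 = 3^2 × 11
135 = 3^3 × 5
LCM(90, 1053, 99, 135) = 2 × 3^4 × 5 × 11 × 13 = 115830.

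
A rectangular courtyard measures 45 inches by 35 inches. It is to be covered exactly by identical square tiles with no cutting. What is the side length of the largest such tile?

5 inches

By the Euclidean algorithm:
45 = 1 × 35 + 10
35 = 3 × 10 + 5
10 = 2 × 5 + 0
gcd(45, 35) = 5.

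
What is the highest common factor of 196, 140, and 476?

28

196 = 2^2 × 7^2
140 = 2^2 × 5 × 7
476 = 2^2 × 7 × 17
gcd(196, 140, 476) = 2^2 × 7 = 28.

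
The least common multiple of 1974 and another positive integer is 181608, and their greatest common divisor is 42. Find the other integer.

3864

gcd × lcm = product of the two integers, so the other integer is (42 × 181608) / 1974 = 3864.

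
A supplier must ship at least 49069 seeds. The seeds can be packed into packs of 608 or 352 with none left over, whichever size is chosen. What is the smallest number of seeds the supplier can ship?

53504

The number of seeds must be a common multiple of 608 and 352, so a multiple of their LCM.
608 = 2^5 × 19
352 = 2^5 × 11
LCM(608, 352) = 2^5 × 11 × 19 = 6688.
Smallest multiple of 6688 that is ≥ 49069: ⌈49069/6688⌉ × 6688 = 8 × 6688 = 53504.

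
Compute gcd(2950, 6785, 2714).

2950 = 2 × 5^2 × 59
6785 = 5 × 23 × 59
2714 = 2 × 23 × 59
gcd(2950, 6785, 2714) = 59.

59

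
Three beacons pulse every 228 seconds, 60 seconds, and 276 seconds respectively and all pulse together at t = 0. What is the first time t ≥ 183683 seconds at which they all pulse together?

Joint pulses occur at multiples of LCM(228, 60, 276).
228 = 2^2 × 3 × 19
60 = 2^2 × 3 × 5
276 = 2^2 × 3 × 23
LCM(228, 60, 276) = 2^2 × 3 × 5 × 19 × 23 = 26220.
Smallest multiple of 26220 that is ≥ 183683: ⌈183683/26220⌉ × 26220 = 8 × 26220 = 209760.

209760 seconds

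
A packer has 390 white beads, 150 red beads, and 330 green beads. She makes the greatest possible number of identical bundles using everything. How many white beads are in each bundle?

13

Number of bundles = gcd(390, 150, 330).
390 = 2 × 3 × 5 × 13
150 = 2 × 3 × 5^2
330 = 2 × 3 × 5 × 11
gcd(390, 150, 330) = 2 × 3 × 5 = 30.
white beads per bundle = 390 / 30 = 13.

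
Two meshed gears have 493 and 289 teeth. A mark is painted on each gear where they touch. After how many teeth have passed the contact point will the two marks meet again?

8381 teeth

They coincide at every common multiple of the periods; the first is the LCM.
493 = 17 × 29
289 = 17^2
LCM(493, 289) = 17^2 × 29 = 8381.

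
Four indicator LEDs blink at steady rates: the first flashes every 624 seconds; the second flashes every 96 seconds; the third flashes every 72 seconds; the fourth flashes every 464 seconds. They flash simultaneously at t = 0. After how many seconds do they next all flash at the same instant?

The first simultaneous occurrence is after LCM of the individual periods.
624 = 2^4 × 3 × 13
96 = 2^5 × 3
72 = 2^3 × 3^2
464 = 2^4 × 29
LCM(624, 96, 72, 464) = 2^5 × 3^2 × 13 × 29 = 108576.

108576 seconds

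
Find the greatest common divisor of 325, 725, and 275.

25

325 = 5^2 × 13
725 = 5^2 × 29
275 = 5^2 × 11
gcd(325, 725, 275) = 5^2 = 25.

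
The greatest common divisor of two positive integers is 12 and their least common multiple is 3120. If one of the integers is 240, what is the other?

For two integers, gcd × lcm = product, so the other is (12 × 3120) / 240 = 37440 / 240 = 156.

156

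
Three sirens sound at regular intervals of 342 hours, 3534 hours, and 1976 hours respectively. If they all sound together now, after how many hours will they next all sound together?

We need the least common multiple of the intervals.
342 = 2 × 3^2 × 19
3534 = 2 × 3 × 19 × 31
1976 = 2^3 × 13 × 19
LCM(342, 3534, 1976) = 2^3 × 3^2 × 13 × 19 × 31 = 551304.

551304 hours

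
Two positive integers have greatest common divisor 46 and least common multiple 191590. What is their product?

8813140

For any two positive integers, gcd × lcm = product = 46 × 191590 = 8813140.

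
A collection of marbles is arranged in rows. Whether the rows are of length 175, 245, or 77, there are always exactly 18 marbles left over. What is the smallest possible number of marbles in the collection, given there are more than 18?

13493

N − 18 must be a common multiple of 175, 245, and 77.
175 = 5^2 × 7
245 = 5 × 7^2
77 = 7 × 11
LCM(175, 245, 77) = 5^2 × 7^2 × 11 = 13475.
Smallest N > 18 is LCM + 18 = 13475 + 18 = 13493.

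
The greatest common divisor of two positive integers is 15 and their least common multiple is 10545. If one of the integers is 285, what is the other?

For two integers, gcd × lcm = product, so the other is (15 × 10545) / 285 = 158175 / 285 = 555.

555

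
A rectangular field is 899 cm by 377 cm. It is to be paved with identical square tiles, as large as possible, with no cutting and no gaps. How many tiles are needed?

Tile side = gcd(899, 377).
899 = 29 × 31
377 = 13 × 29
gcd(899, 377) = 29.
Tiles: (899/29) × (377/29) = 31 × 13 = 403.

403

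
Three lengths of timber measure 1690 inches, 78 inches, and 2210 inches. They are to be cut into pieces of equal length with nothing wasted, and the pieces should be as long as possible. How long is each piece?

26 inches

Each piece length must divide every original length, so the longest possible is gcd(1690, 78, 2210).
1690 = 2 × 5 × 13^2
78 = 2 × 3 × 13
2210 = 2 × 5 × 13 × 17
gcd(1690, 78, 2210) = 2 × 13 = 26.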